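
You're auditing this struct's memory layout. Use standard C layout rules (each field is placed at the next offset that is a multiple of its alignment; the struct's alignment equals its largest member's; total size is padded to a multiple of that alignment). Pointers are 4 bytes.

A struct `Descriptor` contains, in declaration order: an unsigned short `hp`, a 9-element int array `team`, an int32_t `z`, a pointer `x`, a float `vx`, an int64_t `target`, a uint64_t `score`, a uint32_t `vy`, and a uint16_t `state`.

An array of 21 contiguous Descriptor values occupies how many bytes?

1680

0..2  hp  (2B, 2-aligned)
2..4  -- padding (2B)
4..40  team  (36B, 4-aligned)
40..44  z  (4B, 4-aligned)
44..48  x  (4B, 4-aligned)
48..52  vx  (4B, 4-aligned)
52..56  -- padding (4B)
56..64  target  (8B, 8-aligned)
64..72  score  (8B, 8-aligned)
72..76  vy  (4B, 4-aligned)
76..78  state  (2B, 2-aligned)
78..80  -- tail padding (2B)
sizeof = 80, alignof = 8
array of 21: 21 × 80 = 1680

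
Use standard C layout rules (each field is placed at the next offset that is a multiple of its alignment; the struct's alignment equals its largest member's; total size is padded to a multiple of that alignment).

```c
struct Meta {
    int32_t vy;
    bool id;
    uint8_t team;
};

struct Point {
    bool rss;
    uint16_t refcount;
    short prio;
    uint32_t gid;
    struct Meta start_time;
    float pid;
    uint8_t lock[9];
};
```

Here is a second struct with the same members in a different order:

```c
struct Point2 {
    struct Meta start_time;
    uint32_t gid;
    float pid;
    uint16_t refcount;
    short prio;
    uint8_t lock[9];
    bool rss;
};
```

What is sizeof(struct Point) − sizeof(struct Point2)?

4

Meta: 0..4  vy  (4B, 4-aligned); 4..5  id  (1B, 1-aligned); 5..6  team  (1B, 1-aligned); 6..8  -- tail padding (2B); sizeof = 8, alignof = 4
0..1  rss  (1B, 1-aligned)
1..2  -- padding (1B)
2..4  refcount  (2B, 2-aligned)
4..6  prio  (2B, 2-aligned)
6..8  -- padding (2B)
8..12  gid  (4B, 4-aligned)
12..20  start_time  (8B, 4-aligned)
20..24  pid  (4B, 4-aligned)
24..33  lock  (9B, 1-aligned)
33..36  -- tail padding (3B)
sizeof = 36, alignof = 4
— Point2 —
0..8  start_time  (8B, 4-aligned)
8..12  gid  (4B, 4-aligned)
12..16  pid  (4B, 4-aligned)
16..18  refcount  (2B, 2-aligned)
18..20  prio  (2B, 2-aligned)
20..29  lock  (9B, 1-aligned)
29..30  rss  (1B, 1-aligned)
30..32  -- tail padding (2B)
sizeof = 32, alignof = 4
36 − 32 = 4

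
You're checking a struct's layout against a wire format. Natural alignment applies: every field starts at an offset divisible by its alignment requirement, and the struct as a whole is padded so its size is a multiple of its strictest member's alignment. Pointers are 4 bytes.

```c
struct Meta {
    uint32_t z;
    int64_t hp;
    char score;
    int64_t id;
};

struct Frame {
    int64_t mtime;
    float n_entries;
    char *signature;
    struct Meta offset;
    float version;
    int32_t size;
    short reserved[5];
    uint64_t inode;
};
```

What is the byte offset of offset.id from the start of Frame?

40

Meta: z at 0 (size 4, align 4) → ends 4; pad 4 to align 8 for hp; hp at 8 (size 8, align 8) → ends 16; score at 16 (size 1, align 1) → ends 17; pad 7 to align 8 for id; id at 24 (size 8, align 8) → ends 32; total 32 bytes, alignment 8
mtime at 0 (size 8, align 8) → ends 8
n_entries at 8 (size 4, align 4) → ends 12
signature at 12 (size 4, align 4) → ends 16
offset at 16 (size 32, align 8) → ends 48
within Meta: id at 24
16 + 24 = 40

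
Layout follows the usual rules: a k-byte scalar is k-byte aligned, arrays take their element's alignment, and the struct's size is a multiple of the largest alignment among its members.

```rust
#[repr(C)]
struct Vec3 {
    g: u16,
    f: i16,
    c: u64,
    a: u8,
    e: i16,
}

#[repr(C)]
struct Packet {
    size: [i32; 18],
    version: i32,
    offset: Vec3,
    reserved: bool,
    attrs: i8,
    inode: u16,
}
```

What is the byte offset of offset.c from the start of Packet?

Vec3: 0..2  g  (2B, 2-aligned); 2..4  f  (2B, 2-aligned); 4..8  -- padding (4B); 8..16  c  (8B, 8-aligned); 16..17  a  (1B, 1-aligned); 17..18  -- padding (1B); 18..20  e  (2B, 2-aligned); 20..24  -- tail padding (4B); sizeof = 24, alignof = 8
0..72  size  (72B, 4-aligned)
72..76  version  (4B, 4-aligned)
76..80  -- padding (4B)
80..104  offset  (24B, 8-aligned)
within Vec3: c at 8
80 + 8 = 88

88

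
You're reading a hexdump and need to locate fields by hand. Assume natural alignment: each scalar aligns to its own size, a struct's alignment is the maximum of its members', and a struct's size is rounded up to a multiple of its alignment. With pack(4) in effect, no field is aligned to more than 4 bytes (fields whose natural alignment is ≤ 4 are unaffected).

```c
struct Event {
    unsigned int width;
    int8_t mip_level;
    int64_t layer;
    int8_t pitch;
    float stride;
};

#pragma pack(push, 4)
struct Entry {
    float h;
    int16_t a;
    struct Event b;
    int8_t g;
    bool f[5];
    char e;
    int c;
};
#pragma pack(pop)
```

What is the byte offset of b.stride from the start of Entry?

28

Event: 0..4  width  (4B, 4-aligned); 4..5  mip_level  (1B, 1-aligned); 5..8  -- padding (3B); 8..16  layer  (8B, 8-aligned); 16..17  pitch  (1B, 1-aligned); 17..20  -- padding (3B); 20..24  stride  (4B, 4-aligned); sizeof = 24, alignof = 8
0..4  h  (4B, 4-aligned)
4..6  a  (2B, 2-aligned)
6..8  -- padding (2B)
8..32  b  (24B, 4-aligned)
within Event: stride at 20
8 + 20 = 28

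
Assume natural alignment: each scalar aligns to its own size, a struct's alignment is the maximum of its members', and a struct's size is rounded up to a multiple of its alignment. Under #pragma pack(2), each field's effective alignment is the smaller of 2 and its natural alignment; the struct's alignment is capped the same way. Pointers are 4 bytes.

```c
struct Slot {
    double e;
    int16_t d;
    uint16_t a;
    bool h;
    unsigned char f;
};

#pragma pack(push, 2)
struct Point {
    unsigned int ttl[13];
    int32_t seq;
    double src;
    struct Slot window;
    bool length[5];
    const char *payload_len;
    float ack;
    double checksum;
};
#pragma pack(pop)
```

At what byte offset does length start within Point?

Slot: @0: e [8B, align 8] → 8; @8: d [2B, align 2] → 10; @10: a [2B, align 2] → 12; @12: h [1B, align 1] → 13; @13: f [1B, align 1] → 14; +2 tail pad (align 8); size 16, align 8
@0: ttl [52B, align 2] → 52
@52: seq [4B, align 2] → 56
@56: src [8B, align 2] → 64
@64: window [16B, align 2] → 80
@80: length [5B, align 1] → 85

80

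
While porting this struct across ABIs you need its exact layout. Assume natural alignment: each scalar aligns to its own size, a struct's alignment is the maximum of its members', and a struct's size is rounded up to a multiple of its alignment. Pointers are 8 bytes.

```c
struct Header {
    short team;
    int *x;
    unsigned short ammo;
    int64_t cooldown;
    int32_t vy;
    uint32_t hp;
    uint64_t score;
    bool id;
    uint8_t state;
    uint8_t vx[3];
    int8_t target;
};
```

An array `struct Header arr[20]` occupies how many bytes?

@0: team [2B, align 2] → 2
+6 pad (align 8)
@8: x [8B, align 8] → 16
@16: ammo [2B, align 2] → 18
+6 pad (align 8)
@24: cooldown [8B, align 8] → 32
@32: vy [4B, align 4] → 36
@36: hp [4B, align 4] → 40
@40: score [8B, align 8] → 48
@48: id [1B, align 1] → 49
@49: state [1B, align 1] → 50
@50: vx [3B, align 1] → 53
@53: target [1B, align 1] → 54
+2 tail pad (align 8)
size 56, align 8
array of 20: 20 × 56 = 1120

1120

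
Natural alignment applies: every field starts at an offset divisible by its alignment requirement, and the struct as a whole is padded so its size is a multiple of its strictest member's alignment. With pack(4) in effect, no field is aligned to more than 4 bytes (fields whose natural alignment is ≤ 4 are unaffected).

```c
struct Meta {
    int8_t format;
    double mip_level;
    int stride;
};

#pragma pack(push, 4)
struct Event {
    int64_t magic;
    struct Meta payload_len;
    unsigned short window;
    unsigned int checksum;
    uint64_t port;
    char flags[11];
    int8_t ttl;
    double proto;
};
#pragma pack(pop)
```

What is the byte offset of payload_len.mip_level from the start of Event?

Meta: format at 0 (size 1, align 1) → ends 1; pad 7 to align 8 for mip_level; mip_level at 8 (size 8, align 8) → ends 16; stride at 16 (size 4, align 4) → ends 20; tail pad 4 to reach multiple of 8; total 24 bytes, alignment 8
magic at 0 (size 8, align 4) → ends 8
payload_len at 8 (size 24, align 4) → ends 32
within Meta: mip_level at 8
8 + 8 = 16

16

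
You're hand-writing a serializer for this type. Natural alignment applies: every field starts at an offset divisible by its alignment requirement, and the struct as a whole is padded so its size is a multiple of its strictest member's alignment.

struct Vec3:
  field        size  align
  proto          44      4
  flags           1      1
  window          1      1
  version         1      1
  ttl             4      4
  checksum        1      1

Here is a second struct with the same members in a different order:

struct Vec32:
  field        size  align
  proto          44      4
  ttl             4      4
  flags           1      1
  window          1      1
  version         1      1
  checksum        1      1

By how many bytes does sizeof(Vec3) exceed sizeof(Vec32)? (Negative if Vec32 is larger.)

proto at 0 (size 44, align 4) → ends 44
flags at 44 (size 1, align 1) → ends 45
window at 45 (size 1, align 1) → ends 46
version at 46 (size 1, align 1) → ends 47
pad 1 to align 4 for ttl
ttl at 48 (size 4, align 4) → ends 52
checksum at 52 (size 1, align 1) → ends 53
tail pad 3 to reach multiple of 4
total 56 bytes, alignment 4
— Vec32 —
proto at 0 (size 44, align 4) → ends 44
ttl at 44 (size 4, align 4) → ends 48
flags at 48 (size 1, align 1) → ends 49
window at 49 (size 1, align 1) → ends 50
version at 50 (size 1, align 1) → ends 51
checksum at 51 (size 1, align 1) → ends 52
total 52 bytes, alignment 4
56 − 52 = 4

4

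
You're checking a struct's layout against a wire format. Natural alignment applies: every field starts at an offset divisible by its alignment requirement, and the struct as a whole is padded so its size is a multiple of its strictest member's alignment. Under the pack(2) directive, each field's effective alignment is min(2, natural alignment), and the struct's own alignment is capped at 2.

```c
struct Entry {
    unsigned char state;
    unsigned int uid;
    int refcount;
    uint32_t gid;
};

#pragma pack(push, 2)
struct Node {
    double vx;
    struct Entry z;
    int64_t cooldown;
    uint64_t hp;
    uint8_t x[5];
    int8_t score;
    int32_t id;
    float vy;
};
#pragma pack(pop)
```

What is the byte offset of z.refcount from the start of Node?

Entry: state at 0 (size 1, align 1) → ends 1; pad 3 to align 4 for uid; uid at 4 (size 4, align 4) → ends 8; refcount at 8 (size 4, align 4) → ends 12; gid at 12 (size 4, align 4) → ends 16; total 16 bytes, alignment 4
vx at 0 (size 8, align 2) → ends 8
z at 8 (size 16, align 2) → ends 24
within Entry: refcount at 8
8 + 8 = 16

16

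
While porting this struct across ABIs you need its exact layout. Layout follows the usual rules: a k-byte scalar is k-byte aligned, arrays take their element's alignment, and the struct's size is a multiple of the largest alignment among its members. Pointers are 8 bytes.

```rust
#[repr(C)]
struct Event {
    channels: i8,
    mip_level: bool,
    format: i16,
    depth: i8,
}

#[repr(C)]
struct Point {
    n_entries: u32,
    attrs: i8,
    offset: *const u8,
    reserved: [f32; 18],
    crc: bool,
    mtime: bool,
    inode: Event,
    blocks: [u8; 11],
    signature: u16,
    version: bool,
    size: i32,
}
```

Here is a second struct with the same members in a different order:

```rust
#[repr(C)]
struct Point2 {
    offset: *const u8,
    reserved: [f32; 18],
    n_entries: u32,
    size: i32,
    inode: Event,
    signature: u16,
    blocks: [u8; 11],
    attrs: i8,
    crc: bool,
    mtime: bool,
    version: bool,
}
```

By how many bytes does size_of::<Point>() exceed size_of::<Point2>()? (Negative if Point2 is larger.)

Event: @0: channels [1B, align 1] → 1; @1: mip_level [1B, align 1] → 2; @2: format [2B, align 2] → 4; @4: depth [1B, align 1] → 5; +1 tail pad (align 2); size 6, align 2
@0: n_entries [4B, align 4] → 4
@4: attrs [1B, align 1] → 5
+3 pad (align 8)
@8: offset [8B, align 8] → 16
@16: reserved [72B, align 4] → 88
@88: crc [1B, align 1] → 89
@89: mtime [1B, align 1] → 90
@90: inode [6B, align 2] → 96
@96: blocks [11B, align 1] → 107
+1 pad (align 2)
@108: signature [2B, align 2] → 110
@110: version [1B, align 1] → 111
+1 pad (align 4)
@112: size [4B, align 4] → 116
+4 tail pad (align 8)
size 120, align 8
— Point2 —
@0: offset [8B, align 8] → 8
@8: reserved [72B, align 4] → 80
@80: n_entries [4B, align 4] → 84
@84: size [4B, align 4] → 88
@88: inode [6B, align 2] → 94
@94: signature [2B, align 2] → 96
@96: blocks [11B, align 1] → 107
@107: attrs [1B, align 1] → 108
@108: crc [1B, align 1] → 109
@109: mtime [1B, align 1] → 110
@110: version [1B, align 1] → 111
+1 tail pad (align 8)
size 112, align 8
120 − 112 = 8

8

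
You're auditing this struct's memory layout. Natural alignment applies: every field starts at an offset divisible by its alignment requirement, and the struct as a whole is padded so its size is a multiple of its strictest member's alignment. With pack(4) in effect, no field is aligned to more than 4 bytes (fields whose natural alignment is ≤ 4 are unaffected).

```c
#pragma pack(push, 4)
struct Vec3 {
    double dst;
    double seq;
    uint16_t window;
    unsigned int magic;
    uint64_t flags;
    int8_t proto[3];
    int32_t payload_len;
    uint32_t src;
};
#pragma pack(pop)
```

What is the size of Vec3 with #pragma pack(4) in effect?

dst at 0 (size 8, align 4) → ends 8
seq at 8 (size 8, align 4) → ends 16
window at 16 (size 2, align 2) → ends 18
pad 2 to align 4 for magic
magic at 20 (size 4, align 4) → ends 24
flags at 24 (size 8, align 4) → ends 32
proto at 32 (size 3, align 1) → ends 35
pad 1 to align 4 for payload_len
payload_len at 36 (size 4, align 4) → ends 40
src at 40 (size 4, align 4) → ends 44
total 44 bytes, alignment 4

44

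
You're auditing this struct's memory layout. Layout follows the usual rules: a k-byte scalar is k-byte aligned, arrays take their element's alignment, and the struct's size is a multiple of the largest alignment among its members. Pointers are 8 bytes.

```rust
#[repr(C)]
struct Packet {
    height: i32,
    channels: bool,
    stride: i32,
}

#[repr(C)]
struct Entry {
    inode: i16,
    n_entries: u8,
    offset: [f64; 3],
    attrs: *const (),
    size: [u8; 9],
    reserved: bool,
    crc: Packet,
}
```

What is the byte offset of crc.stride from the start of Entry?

60

Packet: @0: height [4B, align 4] → 4; @4: channels [1B, align 1] → 5; +3 pad (align 4); @8: stride [4B, align 4] → 12; size 12, align 4
@0: inode [2B, align 2] → 2
@2: n_entries [1B, align 1] → 3
+5 pad (align 8)
@8: offset [24B, align 8] → 32
@32: attrs [8B, align 8] → 40
@40: size [9B, align 1] → 49
@49: reserved [1B, align 1] → 50
+2 pad (align 4)
@52: crc [12B, align 4] → 64
within Packet: stride at 8
52 + 8 = 60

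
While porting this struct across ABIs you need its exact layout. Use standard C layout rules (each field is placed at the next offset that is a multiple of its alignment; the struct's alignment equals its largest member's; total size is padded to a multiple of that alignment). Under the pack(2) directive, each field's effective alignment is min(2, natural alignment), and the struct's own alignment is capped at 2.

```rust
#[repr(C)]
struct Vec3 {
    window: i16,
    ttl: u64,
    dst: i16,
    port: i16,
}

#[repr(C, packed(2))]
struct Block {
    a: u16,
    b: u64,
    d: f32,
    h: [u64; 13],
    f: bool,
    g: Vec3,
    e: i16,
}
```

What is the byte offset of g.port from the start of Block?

Vec3: @0: window [2B, align 2] → 2; +6 pad (align 8); @8: ttl [8B, align 8] → 16; @16: dst [2B, align 2] → 18; @18: port [2B, align 2] → 20; +4 tail pad (align 8); size 24, align 8
@0: a [2B, align 2] → 2
@2: b [8B, align 2] → 10
@10: d [4B, align 2] → 14
@14: h [104B, align 2] → 118
@118: f [1B, align 1] → 119
+1 pad (align 2)
@120: g [24B, align 2] → 144
within Vec3: port at 18
120 + 18 = 138

138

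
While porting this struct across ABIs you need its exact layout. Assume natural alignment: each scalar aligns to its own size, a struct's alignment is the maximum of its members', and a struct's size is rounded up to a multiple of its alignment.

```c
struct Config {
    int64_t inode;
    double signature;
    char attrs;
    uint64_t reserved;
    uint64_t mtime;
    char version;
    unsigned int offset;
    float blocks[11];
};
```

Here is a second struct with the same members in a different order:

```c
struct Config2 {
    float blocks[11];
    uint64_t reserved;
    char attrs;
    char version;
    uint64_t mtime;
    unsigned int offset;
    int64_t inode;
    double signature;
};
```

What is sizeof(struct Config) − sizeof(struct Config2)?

0

@0: inode [8B, align 8] → 8
@8: signature [8B, align 8] → 16
@16: attrs [1B, align 1] → 17
+7 pad (align 8)
@24: reserved [8B, align 8] → 32
@32: mtime [8B, align 8] → 40
@40: version [1B, align 1] → 41
+3 pad (align 4)
@44: offset [4B, align 4] → 48
@48: blocks [44B, align 4] → 92
+4 tail pad (align 8)
size 96, align 8
— Config2 —
@0: blocks [44B, align 4] → 44
+4 pad (align 8)
@48: reserved [8B, align 8] → 56
@56: attrs [1B, align 1] → 57
@57: version [1B, align 1] → 58
+6 pad (align 8)
@64: mtime [8B, align 8] → 72
@72: offset [4B, align 4] → 76
+4 pad (align 8)
@80: inode [8B, align 8] → 88
@88: signature [8B, align 8] → 96
size 96, align 8
96 − 96 = 0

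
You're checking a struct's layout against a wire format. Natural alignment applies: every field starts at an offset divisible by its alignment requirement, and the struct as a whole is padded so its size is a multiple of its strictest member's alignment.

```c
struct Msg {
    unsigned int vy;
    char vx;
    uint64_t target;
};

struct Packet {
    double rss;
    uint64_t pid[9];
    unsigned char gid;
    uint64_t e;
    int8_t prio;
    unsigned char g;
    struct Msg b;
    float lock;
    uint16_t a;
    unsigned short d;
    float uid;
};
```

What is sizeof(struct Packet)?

136 bytes

Msg: @0: vy [4B, align 4] → 4; @4: vx [1B, align 1] → 5; +3 pad (align 8); @8: target [8B, align 8] → 16; size 16, align 8
@0: rss [8B, align 8] → 8
@8: pid [72B, align 8] → 80
@80: gid [1B, align 1] → 81
+7 pad (align 8)
@88: e [8B, align 8] → 96
@96: prio [1B, align 1] → 97
@97: g [1B, align 1] → 98
+6 pad (align 8)
@104: b [16B, align 8] → 120
@120: lock [4B, align 4] → 124
@124: a [2B, align 2] → 126
@126: d [2B, align 2] → 128
@128: uid [4B, align 4] → 132
+4 tail pad (align 8)
size 136, align 8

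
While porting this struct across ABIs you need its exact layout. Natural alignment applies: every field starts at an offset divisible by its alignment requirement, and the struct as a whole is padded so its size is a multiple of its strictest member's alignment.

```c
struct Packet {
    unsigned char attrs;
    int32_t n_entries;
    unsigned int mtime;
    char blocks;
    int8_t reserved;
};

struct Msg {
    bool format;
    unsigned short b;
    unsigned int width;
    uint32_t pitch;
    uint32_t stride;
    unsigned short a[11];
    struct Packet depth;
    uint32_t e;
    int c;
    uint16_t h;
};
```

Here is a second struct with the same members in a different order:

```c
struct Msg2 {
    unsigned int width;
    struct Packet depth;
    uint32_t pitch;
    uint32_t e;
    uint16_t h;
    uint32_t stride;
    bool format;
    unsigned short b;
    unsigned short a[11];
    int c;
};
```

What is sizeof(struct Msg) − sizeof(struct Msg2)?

0

Packet: attrs at 0 (size 1, align 1) → ends 1; pad 3 to align 4 for n_entries; n_entries at 4 (size 4, align 4) → ends 8; mtime at 8 (size 4, align 4) → ends 12; blocks at 12 (size 1, align 1) → ends 13; reserved at 13 (size 1, align 1) → ends 14; tail pad 2 to reach multiple of 4; total 16 bytes, alignment 4
format at 0 (size 1, align 1) → ends 1
pad 1 to align 2 for b
b at 2 (size 2, align 2) → ends 4
width at 4 (size 4, align 4) → ends 8
pitch at 8 (size 4, align 4) → ends 12
stride at 12 (size 4, align 4) → ends 16
a at 16 (size 22, align 2) → ends 38
pad 2 to align 4 for depth
depth at 40 (size 16, align 4) → ends 56
e at 56 (size 4, align 4) → ends 60
c at 60 (size 4, align 4) → ends 64
h at 64 (size 2, align 2) → ends 66
tail pad 2 to reach multiple of 4
total 68 bytes, alignment 4
— Msg2 —
width at 0 (size 4, align 4) → ends 4
depth at 4 (size 16, align 4) → ends 20
pitch at 20 (size 4, align 4) → ends 24
e at 24 (size 4, align 4) → ends 28
h at 28 (size 2, align 2) → ends 30
pad 2 to align 4 for stride
stride at 32 (size 4, align 4) → ends 36
format at 36 (size 1, align 1) → ends 37
pad 1 to align 2 for b
b at 38 (size 2, align 2) → ends 40
a at 40 (size 22, align 2) → ends 62
pad 2 to align 4 for c
c at 64 (size 4, align 4) → ends 68
total 68 bytes, alignment 4
68 − 68 = 0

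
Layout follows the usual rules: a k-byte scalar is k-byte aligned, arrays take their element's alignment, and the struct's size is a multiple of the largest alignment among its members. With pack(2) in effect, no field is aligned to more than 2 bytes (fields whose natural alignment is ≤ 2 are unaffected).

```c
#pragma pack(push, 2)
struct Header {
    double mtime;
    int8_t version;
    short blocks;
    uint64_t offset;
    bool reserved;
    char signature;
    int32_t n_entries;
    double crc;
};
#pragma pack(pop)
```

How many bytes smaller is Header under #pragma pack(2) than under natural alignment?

natural layout:
  mtime at 0 (size 8, align 8) → ends 8
  version at 8 (size 1, align 1) → ends 9
  pad 1 to align 2 for blocks
  blocks at 10 (size 2, align 2) → ends 12
  pad 4 to align 8 for offset
  offset at 16 (size 8, align 8) → ends 24
  reserved at 24 (size 1, align 1) → ends 25
  signature at 25 (size 1, align 1) → ends 26
  pad 2 to align 4 for n_entries
  n_entries at 28 (size 4, align 4) → ends 32
  crc at 32 (size 8, align 8) → ends 40
  total 40 bytes, alignment 8
packed(2) layout:
  mtime at 0 (size 8, align 2) → ends 8
  version at 8 (size 1, align 1) → ends 9
  pad 1 to align 2 for blocks
  blocks at 10 (size 2, align 2) → ends 12
  offset at 12 (size 8, align 2) → ends 20
  reserved at 20 (size 1, align 1) → ends 21
  signature at 21 (size 1, align 1) → ends 22
  n_entries at 22 (size 4, align 2) → ends 26
  crc at 26 (size 8, align 2) → ends 34
  total 34 bytes, alignment 2
40 − 34 = 6

6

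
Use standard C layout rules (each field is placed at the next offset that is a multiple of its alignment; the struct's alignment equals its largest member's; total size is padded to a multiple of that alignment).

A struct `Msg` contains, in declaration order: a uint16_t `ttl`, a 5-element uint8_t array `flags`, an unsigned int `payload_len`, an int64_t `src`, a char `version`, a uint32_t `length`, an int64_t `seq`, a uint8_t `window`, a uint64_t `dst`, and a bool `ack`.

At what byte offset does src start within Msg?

ttl at 0 (size 2, align 2) → ends 2
flags at 2 (size 5, align 1) → ends 7
pad 1 to align 4 for payload_len
payload_len at 8 (size 4, align 4) → ends 12
pad 4 to align 8 for src
src at 16 (size 8, align 8) → ends 24

16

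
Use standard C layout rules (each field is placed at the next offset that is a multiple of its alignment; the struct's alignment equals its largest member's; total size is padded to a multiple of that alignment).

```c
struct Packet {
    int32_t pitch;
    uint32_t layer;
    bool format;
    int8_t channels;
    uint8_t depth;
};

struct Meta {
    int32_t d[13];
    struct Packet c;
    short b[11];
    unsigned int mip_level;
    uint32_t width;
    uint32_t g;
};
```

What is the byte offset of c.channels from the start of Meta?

Packet: 0..4  pitch  (4B, 4-aligned); 4..8  layer  (4B, 4-aligned); 8..9  format  (1B, 1-aligned); 9..10  channels  (1B, 1-aligned); 10..11  depth  (1B, 1-aligned); 11..12  -- tail padding (1B); sizeof = 12, alignof = 4
0..52  d  (52B, 4-aligned)
52..64  c  (12B, 4-aligned)
within Packet: channels at 9
52 + 9 = 61

61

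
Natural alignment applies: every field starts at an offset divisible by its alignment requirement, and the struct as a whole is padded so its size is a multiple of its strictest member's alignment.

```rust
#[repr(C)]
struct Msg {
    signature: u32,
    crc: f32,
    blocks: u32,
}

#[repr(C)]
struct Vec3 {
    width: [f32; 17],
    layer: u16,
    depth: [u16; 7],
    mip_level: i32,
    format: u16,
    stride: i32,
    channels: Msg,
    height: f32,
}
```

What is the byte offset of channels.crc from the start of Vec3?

100

Msg: 0..4  signature  (4B, 4-aligned); 4..8  crc  (4B, 4-aligned); 8..12  blocks  (4B, 4-aligned); sizeof = 12, alignof = 4
0..68  width  (68B, 4-aligned)
68..70  layer  (2B, 2-aligned)
70..84  depth  (14B, 2-aligned)
84..88  mip_level  (4B, 4-aligned)
88..90  format  (2B, 2-aligned)
90..92  -- padding (2B)
92..96  stride  (4B, 4-aligned)
96..108  channels  (12B, 4-aligned)
within Msg: crc at 4
96 + 4 = 100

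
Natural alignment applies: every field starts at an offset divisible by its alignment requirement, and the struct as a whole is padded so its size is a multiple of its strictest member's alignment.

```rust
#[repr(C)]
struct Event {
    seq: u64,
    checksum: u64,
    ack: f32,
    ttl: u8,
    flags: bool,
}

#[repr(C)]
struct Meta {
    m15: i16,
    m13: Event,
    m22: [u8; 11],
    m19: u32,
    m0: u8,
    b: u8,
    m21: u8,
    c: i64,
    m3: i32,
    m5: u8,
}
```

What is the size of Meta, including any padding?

72

Event: @0: seq [8B, align 8] → 8; @8: checksum [8B, align 8] → 16; @16: ack [4B, align 4] → 20; @20: ttl [1B, align 1] → 21; @21: flags [1B, align 1] → 22; +2 tail pad (align 8); size 24, align 8
@0: m15 [2B, align 2] → 2
+6 pad (align 8)
@8: m13 [24B, align 8] → 32
@32: m22 [11B, align 1] → 43
+1 pad (align 4)
@44: m19 [4B, align 4] → 48
@48: m0 [1B, align 1] → 49
@49: b [1B, align 1] → 50
@50: m21 [1B, align 1] → 51
+5 pad (align 8)
@56: c [8B, align 8] → 64
@64: m3 [4B, align 4] → 68
@68: m5 [1B, align 1] → 69
+3 tail pad (align 8)
size 72, align 8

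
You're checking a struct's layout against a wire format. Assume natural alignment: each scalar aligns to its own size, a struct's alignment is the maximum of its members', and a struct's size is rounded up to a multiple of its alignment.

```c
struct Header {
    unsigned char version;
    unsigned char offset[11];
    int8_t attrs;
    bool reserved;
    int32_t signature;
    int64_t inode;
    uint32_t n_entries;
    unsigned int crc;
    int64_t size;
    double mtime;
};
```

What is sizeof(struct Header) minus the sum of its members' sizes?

6

0..1  version  (1B, 1-aligned)
1..12  offset  (11B, 1-aligned)
12..13  attrs  (1B, 1-aligned)
13..14  reserved  (1B, 1-aligned)
14..16  -- padding (2B)
16..20  signature  (4B, 4-aligned)
20..24  -- padding (4B)
24..32  inode  (8B, 8-aligned)
32..36  n_entries  (4B, 4-aligned)
36..40  crc  (4B, 4-aligned)
40..48  size  (8B, 8-aligned)
48..56  mtime  (8B, 8-aligned)
sizeof = 56, alignof = 8
data bytes 50, size 56 → padding 6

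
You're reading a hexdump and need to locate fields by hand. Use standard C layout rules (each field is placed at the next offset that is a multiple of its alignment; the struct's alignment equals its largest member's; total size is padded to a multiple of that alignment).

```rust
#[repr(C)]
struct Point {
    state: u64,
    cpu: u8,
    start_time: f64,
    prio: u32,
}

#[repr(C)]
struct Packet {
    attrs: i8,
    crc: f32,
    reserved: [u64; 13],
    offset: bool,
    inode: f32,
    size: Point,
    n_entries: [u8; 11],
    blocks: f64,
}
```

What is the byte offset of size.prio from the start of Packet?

Point: 0..8  state  (8B, 8-aligned); 8..9  cpu  (1B, 1-aligned); 9..16  -- padding (7B); 16..24  start_time  (8B, 8-aligned); 24..28  prio  (4B, 4-aligned); 28..32  -- tail padding (4B); sizeof = 32, alignof = 8
0..1  attrs  (1B, 1-aligned)
1..4  -- padding (3B)
4..8  crc  (4B, 4-aligned)
8..112  reserved  (104B, 8-aligned)
112..113  offset  (1B, 1-aligned)
113..116  -- padding (3B)
116..120  inode  (4B, 4-aligned)
120..152  size  (32B, 8-aligned)
within Point: prio at 24
120 + 24 = 144

144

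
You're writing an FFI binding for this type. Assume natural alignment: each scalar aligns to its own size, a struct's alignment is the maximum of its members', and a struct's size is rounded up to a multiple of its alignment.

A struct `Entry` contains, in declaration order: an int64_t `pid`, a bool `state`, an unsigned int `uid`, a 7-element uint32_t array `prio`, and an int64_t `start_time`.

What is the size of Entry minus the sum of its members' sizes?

pid at 0 (size 8, align 8) → ends 8
state at 8 (size 1, align 1) → ends 9
pad 3 to align 4 for uid
uid at 12 (size 4, align 4) → ends 16
prio at 16 (size 28, align 4) → ends 44
pad 4 to align 8 for start_time
start_time at 48 (size 8, align 8) → ends 56
total 56 bytes, alignment 8
data bytes 49, size 56 → padding 7

7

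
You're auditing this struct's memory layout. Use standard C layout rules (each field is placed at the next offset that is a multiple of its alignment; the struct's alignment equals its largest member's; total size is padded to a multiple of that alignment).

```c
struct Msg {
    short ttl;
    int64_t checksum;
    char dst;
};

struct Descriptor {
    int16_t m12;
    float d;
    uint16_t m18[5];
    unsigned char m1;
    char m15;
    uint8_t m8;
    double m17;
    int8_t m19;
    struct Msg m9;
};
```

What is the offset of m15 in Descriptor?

Msg: ttl at 0 (size 2, align 2) → ends 2; pad 6 to align 8 for checksum; checksum at 8 (size 8, align 8) → ends 16; dst at 16 (size 1, align 1) → ends 17; tail pad 7 to reach multiple of 8; total 24 bytes, alignment 8
m12 at 0 (size 2, align 2) → ends 2
pad 2 to align 4 for d
d at 4 (size 4, align 4) → ends 8
m18 at 8 (size 10, align 2) → ends 18
m1 at 18 (size 1, align 1) → ends 19
m15 at 19 (size 1, align 1) → ends 20

19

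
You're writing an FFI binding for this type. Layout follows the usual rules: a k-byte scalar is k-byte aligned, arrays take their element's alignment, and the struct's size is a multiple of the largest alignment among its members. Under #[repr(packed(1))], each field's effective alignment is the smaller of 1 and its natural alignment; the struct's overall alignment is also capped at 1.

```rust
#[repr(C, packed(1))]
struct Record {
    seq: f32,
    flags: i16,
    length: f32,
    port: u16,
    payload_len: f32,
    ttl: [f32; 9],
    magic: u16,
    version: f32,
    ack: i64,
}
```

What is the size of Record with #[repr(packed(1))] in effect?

@0: seq [4B, align 1] → 4
@4: flags [2B, align 1] → 6
@6: length [4B, align 1] → 10
@10: port [2B, align 1] → 12
@12: payload_len [4B, align 1] → 16
@16: ttl [36B, align 1] → 52
@52: magic [2B, align 1] → 54
@54: version [4B, align 1] → 58
@58: ack [8B, align 1] → 66
size 66, align 1

66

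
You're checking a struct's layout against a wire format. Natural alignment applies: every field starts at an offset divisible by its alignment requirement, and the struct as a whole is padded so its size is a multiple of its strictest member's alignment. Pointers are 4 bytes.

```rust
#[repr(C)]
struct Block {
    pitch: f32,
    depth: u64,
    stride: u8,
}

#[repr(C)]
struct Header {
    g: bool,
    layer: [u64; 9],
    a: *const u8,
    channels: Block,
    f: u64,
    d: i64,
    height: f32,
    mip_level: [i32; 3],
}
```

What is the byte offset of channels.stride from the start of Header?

Block: @0: pitch [4B, align 4] → 4; +4 pad (align 8); @8: depth [8B, align 8] → 16; @16: stride [1B, align 1] → 17; +7 tail pad (align 8); size 24, align 8
@0: g [1B, align 1] → 1
+7 pad (align 8)
@8: layer [72B, align 8] → 80
@80: a [4B, align 4] → 84
+4 pad (align 8)
@88: channels [24B, align 8] → 112
within Block: stride at 16
88 + 16 = 104

104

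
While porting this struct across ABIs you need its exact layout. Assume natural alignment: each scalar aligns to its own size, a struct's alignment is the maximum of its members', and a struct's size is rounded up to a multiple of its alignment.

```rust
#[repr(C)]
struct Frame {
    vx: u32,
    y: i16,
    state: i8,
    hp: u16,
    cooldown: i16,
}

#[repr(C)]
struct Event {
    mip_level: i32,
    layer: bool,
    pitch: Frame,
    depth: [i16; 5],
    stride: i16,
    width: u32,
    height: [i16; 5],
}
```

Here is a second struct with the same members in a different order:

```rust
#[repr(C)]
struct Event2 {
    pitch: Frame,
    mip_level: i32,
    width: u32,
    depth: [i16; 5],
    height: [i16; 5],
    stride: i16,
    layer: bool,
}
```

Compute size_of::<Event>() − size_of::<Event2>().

4

Frame: vx at 0 (size 4, align 4) → ends 4; y at 4 (size 2, align 2) → ends 6; state at 6 (size 1, align 1) → ends 7; pad 1 to align 2 for hp; hp at 8 (size 2, align 2) → ends 10; cooldown at 10 (size 2, align 2) → ends 12; total 12 bytes, alignment 4
mip_level at 0 (size 4, align 4) → ends 4
layer at 4 (size 1, align 1) → ends 5
pad 3 to align 4 for pitch
pitch at 8 (size 12, align 4) → ends 20
depth at 20 (size 10, align 2) → ends 30
stride at 30 (size 2, align 2) → ends 32
width at 32 (size 4, align 4) → ends 36
height at 36 (size 10, align 2) → ends 46
tail pad 2 to reach multiple of 4
total 48 bytes, alignment 4
— Event2 —
pitch at 0 (size 12, align 4) → ends 12
mip_level at 12 (size 4, align 4) → ends 16
width at 16 (size 4, align 4) → ends 20
depth at 20 (size 10, align 2) → ends 30
height at 30 (size 10, align 2) → ends 40
stride at 40 (size 2, align 2) → ends 42
layer at 42 (size 1, align 1) → ends 43
tail pad 1 to reach multiple of 4
total 44 bytes, alignment 4
48 − 44 = 4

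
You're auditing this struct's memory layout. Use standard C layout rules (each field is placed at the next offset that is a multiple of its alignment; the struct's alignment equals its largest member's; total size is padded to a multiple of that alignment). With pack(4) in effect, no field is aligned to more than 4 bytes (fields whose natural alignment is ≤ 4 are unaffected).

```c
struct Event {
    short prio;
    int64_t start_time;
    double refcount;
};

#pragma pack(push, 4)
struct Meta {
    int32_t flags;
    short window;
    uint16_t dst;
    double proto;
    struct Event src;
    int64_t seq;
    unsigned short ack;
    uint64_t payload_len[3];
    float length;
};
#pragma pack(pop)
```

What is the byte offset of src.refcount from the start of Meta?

32

Event: @0: prio [2B, align 2] → 2; +6 pad (align 8); @8: start_time [8B, align 8] → 16; @16: refcount [8B, align 8] → 24; size 24, align 8
@0: flags [4B, align 4] → 4
@4: window [2B, align 2] → 6
@6: dst [2B, align 2] → 8
@8: proto [8B, align 4] → 16
@16: src [24B, align 4] → 40
within Event: refcount at 16
16 + 16 = 32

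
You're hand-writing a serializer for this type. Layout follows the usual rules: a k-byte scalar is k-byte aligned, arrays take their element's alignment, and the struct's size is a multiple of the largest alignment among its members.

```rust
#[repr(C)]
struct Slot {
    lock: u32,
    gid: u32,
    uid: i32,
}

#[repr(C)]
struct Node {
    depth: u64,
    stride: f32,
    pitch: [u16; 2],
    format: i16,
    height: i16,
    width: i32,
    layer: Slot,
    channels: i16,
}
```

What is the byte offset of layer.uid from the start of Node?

32

Slot: 0..4  lock  (4B, 4-aligned); 4..8  gid  (4B, 4-aligned); 8..12  uid  (4B, 4-aligned); sizeof = 12, alignof = 4
0..8  depth  (8B, 8-aligned)
8..12  stride  (4B, 4-aligned)
12..16  pitch  (4B, 2-aligned)
16..18  format  (2B, 2-aligned)
18..20  height  (2B, 2-aligned)
20..24  width  (4B, 4-aligned)
24..36  layer  (12B, 4-aligned)
within Slot: uid at 8
24 + 8 = 32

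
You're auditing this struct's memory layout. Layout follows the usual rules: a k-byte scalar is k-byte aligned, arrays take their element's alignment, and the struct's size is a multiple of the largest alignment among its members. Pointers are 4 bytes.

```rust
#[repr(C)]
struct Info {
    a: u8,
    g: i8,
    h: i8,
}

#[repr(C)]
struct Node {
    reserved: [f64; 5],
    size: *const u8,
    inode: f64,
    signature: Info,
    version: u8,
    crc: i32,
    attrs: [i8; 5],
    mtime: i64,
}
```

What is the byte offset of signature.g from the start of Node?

Info: @0: a [1B, align 1] → 1; @1: g [1B, align 1] → 2; @2: h [1B, align 1] → 3; size 3, align 1
@0: reserved [40B, align 8] → 40
@40: size [4B, align 4] → 44
+4 pad (align 8)
@48: inode [8B, align 8] → 56
@56: signature [3B, align 1] → 59
within Info: g at 1
56 + 1 = 57

57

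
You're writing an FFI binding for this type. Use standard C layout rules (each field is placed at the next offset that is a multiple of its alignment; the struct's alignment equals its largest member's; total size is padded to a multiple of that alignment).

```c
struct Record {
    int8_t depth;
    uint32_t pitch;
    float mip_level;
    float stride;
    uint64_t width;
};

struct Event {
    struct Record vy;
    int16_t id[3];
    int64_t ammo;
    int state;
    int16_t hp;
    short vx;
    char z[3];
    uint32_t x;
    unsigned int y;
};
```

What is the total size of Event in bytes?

64

Record: depth at 0 (size 1, align 1) → ends 1; pad 3 to align 4 for pitch; pitch at 4 (size 4, align 4) → ends 8; mip_level at 8 (size 4, align 4) → ends 12; stride at 12 (size 4, align 4) → ends 16; width at 16 (size 8, align 8) → ends 24; total 24 bytes, alignment 8
vy at 0 (size 24, align 8) → ends 24
id at 24 (size 6, align 2) → ends 30
pad 2 to align 8 for ammo
ammo at 32 (size 8, align 8) → ends 40
state at 40 (size 4, align 4) → ends 44
hp at 44 (size 2, align 2) → ends 46
vx at 46 (size 2, align 2) → ends 48
z at 48 (size 3, align 1) → ends 51
pad 1 to align 4 for x
x at 52 (size 4, align 4) → ends 56
y at 56 (size 4, align 4) → ends 60
tail pad 4 to reach multiple of 8
total 64 bytes, alignment 8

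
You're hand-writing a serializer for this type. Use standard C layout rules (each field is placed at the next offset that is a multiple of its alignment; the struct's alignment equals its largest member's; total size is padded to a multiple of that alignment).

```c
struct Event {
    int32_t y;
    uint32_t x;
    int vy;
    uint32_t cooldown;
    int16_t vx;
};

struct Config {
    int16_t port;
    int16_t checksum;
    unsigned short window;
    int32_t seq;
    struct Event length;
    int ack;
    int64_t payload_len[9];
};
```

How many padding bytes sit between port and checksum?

Event: @0: y [4B, align 4] → 4; @4: x [4B, align 4] → 8; @8: vy [4B, align 4] → 12; @12: cooldown [4B, align 4] → 16; @16: vx [2B, align 2] → 18; +2 tail pad (align 4); size 20, align 4
@0: port [2B, align 2] → 2
@2: checksum [2B, align 2] → 4

0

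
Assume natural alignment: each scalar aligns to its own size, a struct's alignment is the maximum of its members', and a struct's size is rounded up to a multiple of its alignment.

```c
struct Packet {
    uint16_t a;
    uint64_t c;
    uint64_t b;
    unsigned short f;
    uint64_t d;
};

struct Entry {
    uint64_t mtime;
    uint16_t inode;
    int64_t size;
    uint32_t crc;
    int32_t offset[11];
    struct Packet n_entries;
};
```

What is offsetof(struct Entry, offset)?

28

Packet: 0..2  a  (2B, 2-aligned); 2..8  -- padding (6B); 8..16  c  (8B, 8-aligned); 16..24  b  (8B, 8-aligned); 24..26  f  (2B, 2-aligned); 26..32  -- padding (6B); 32..40  d  (8B, 8-aligned); sizeof = 40, alignof = 8
0..8  mtime  (8B, 8-aligned)
8..10  inode  (2B, 2-aligned)
10..16  -- padding (6B)
16..24  size  (8B, 8-aligned)
24..28  crc  (4B, 4-aligned)
28..72  offset  (44B, 4-aligned)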